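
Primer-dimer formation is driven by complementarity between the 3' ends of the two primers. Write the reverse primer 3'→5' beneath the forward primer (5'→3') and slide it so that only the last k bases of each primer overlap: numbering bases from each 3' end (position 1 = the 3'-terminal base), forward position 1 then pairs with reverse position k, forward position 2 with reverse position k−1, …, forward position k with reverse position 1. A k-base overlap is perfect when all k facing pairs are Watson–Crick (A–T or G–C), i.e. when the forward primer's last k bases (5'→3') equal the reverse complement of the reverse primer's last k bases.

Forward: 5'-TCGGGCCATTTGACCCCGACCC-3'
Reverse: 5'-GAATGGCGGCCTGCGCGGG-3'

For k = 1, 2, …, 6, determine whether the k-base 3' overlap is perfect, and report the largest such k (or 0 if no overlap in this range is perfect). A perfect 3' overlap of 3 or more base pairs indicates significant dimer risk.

Last 6 bases (5'→3') — forward …CGACCC, reverse …CGCGGG.
Reverse complement of the reverse primer's last 6 bases: CCCGCG; its first k bases are the reverse complement of the reverse primer's last k bases, so a perfect k-base overlap needs the forward primer's last k bases to equal them.
Comparing (forward last k vs required): k=1: C vs C ✓; k=2: CC vs CC ✓; k=3: CCC vs CCC ✓; k=4: ACCC vs CCCG ✗; k=5: GACCC vs CCCGC ✗; k=6: CGACCC vs CCCGCG ✗.
Perfect overlaps at k = 1, 2, 3; the largest is 3.

Longest perfect overlap: 3 complementary base pairs; significant dimer risk (threshold 3).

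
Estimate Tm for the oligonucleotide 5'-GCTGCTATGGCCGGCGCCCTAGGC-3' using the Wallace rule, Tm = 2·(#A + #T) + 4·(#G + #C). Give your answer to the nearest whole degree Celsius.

84°C

Base counts: A=2, T=4, G=9, C=9 (length 24).
Tm = 2·(2+4) + 4·(9+9) = 2·6 + 4·18 = 12 + 72 = 84°C.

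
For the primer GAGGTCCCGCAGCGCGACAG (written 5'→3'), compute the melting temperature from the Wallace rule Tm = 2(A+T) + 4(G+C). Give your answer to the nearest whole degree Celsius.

70°C

Base counts: A=4, T=1, G=8, C=7 (length 20).
Tm = 2·(4+1) + 4·(8+7) = 2·5 + 4·15 = 10 + 60 = 70°C.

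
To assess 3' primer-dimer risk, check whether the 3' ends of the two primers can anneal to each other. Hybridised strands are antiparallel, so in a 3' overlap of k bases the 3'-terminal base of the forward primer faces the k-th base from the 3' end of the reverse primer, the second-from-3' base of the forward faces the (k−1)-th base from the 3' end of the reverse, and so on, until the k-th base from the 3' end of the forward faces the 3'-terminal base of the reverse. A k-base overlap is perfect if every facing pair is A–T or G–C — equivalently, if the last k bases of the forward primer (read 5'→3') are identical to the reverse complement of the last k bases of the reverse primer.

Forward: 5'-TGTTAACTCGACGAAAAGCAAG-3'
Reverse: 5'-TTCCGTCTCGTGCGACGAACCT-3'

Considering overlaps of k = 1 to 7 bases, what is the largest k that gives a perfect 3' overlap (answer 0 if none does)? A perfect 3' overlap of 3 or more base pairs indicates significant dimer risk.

Last 7 bases (5'→3') — forward …AAGCAAG, reverse …CGAACCT.
Reverse complement of the reverse primer's last 7 bases: AGGTTCG; its first k bases are the reverse complement of the reverse primer's last k bases, so a perfect k-base overlap needs the forward primer's last k bases to equal them.
Comparing (forward last k vs required): k=1: G vs A ✗; k=2: AG vs AG ✓; k=3: AAG vs AGG ✗; k=4: CAAG vs AGGT ✗; k=5: GCAAG vs AGGTT ✗; k=6: AGCAAG vs AGGTTC ✗; k=7: AAGCAAG vs AGGTTCG ✗.
Only k = 2 is perfect, so the longest perfect 3' overlap is 2.

Longest perfect overlap: 2 complementary base pairs; below the dimer-risk threshold (threshold 3).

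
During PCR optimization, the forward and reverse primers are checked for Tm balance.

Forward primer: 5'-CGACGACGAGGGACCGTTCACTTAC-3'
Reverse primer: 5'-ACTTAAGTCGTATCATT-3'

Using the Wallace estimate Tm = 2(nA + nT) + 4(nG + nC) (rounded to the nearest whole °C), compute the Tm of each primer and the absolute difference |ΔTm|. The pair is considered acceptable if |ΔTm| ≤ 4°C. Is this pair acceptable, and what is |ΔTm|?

Forward: A=6 T=4 G=7 C=8 → Tm = 2·10 + 4·15 = 80°C.
Reverse: A=5 T=7 G=2 C=3 → Tm = 2·12 + 4·5 = 44°C.
|ΔTm| = |80 − 44| = 36°C, > 4°C.

|ΔTm| = 36°C; the pair is not acceptable.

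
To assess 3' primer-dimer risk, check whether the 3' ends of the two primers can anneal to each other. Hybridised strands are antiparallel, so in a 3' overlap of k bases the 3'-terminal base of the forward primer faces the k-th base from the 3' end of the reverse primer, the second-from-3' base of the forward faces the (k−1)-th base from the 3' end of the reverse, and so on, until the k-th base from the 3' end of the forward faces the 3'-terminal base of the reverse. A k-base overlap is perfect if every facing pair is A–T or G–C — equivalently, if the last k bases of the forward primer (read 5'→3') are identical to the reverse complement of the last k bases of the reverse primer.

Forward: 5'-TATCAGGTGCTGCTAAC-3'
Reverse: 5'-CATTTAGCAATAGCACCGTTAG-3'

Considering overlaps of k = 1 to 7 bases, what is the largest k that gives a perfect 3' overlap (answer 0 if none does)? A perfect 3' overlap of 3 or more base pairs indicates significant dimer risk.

Last 7 bases (5'→3') — forward …TGCTAAC, reverse …CCGTTAG.
Reverse complement of the reverse primer's last 7 bases: CTAACGG; its first k bases are the reverse complement of the reverse primer's last k bases, so a perfect k-base overlap needs the forward primer's last k bases to equal them.
Comparing (forward last k vs required): k=1: C vs C ✓; k=2: AC vs CT ✗; k=3: AAC vs CTA ✗; k=4: TAAC vs CTAA ✗; k=5: CTAAC vs CTAAC ✓; k=6: GCTAAC vs CTAACG ✗; k=7: TGCTAAC vs CTAACGG ✗.
Perfect overlaps at k = 1, 5; the largest is 5.

Longest perfect overlap: 5 complementary base pairs; significant dimer risk (threshold 3).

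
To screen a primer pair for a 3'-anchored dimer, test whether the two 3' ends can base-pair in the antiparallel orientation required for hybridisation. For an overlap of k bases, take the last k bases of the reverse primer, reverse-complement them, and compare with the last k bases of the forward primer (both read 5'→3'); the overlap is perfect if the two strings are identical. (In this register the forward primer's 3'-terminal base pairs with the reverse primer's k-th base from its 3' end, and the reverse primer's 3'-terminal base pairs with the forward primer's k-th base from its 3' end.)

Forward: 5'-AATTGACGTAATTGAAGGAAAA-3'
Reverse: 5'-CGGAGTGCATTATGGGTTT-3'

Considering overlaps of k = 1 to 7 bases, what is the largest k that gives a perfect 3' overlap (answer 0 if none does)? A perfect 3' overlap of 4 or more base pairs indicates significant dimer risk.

Last 7 bases (5'→3') — forward …AGGAAAA, reverse …TGGGTTT.
Reverse complement of the reverse primer's last 7 bases: AAACCCA; its first k bases are the reverse complement of the reverse primer's last k bases, so a perfect k-base overlap needs the forward primer's last k bases to equal them.
Comparing (forward last k vs required): k=1: A vs A ✓; k=2: AA vs AA ✓; k=3: AAA vs AAA ✓; k=4: AAAA vs AAAC ✗; k=5: GAAAA vs AAACC ✗; k=6: GGAAAA vs AAACCC ✗; k=7: AGGAAAA vs AAACCCA ✗.
Perfect overlaps at k = 1, 2, 3; the largest is 3.

Longest perfect overlap: 3 complementary base pairs; below the dimer-risk threshold (threshold 4).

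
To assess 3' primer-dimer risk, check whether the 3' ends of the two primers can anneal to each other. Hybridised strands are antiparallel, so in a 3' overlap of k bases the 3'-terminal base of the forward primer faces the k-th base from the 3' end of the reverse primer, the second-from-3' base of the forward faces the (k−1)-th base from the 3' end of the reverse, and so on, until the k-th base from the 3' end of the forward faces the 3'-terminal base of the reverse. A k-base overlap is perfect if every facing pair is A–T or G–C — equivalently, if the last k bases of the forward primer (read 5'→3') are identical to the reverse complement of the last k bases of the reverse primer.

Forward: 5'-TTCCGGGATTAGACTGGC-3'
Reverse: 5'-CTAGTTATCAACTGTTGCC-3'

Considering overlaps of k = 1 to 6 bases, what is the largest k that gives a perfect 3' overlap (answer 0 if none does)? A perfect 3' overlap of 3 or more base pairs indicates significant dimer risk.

Last 6 bases (5'→3') — forward …ACTGGC, reverse …GTTGCC.
Reverse complement of the reverse primer's last 6 bases: GGCAAC; its first k bases are the reverse complement of the reverse primer's last k bases, so a perfect k-base overlap needs the forward primer's last k bases to equal them.
Comparing (forward last k vs required): k=1: C vs G ✗; k=2: GC vs GG ✗; k=3: GGC vs GGC ✓; k=4: TGGC vs GGCA ✗; k=5: CTGGC vs GGCAA ✗; k=6: ACTGGC vs GGCAAC ✗.
Only k = 3 is perfect, so the longest perfect 3' overlap is 3.

Longest perfect overlap: 3 complementary base pairs; significant dimer risk (threshold 3).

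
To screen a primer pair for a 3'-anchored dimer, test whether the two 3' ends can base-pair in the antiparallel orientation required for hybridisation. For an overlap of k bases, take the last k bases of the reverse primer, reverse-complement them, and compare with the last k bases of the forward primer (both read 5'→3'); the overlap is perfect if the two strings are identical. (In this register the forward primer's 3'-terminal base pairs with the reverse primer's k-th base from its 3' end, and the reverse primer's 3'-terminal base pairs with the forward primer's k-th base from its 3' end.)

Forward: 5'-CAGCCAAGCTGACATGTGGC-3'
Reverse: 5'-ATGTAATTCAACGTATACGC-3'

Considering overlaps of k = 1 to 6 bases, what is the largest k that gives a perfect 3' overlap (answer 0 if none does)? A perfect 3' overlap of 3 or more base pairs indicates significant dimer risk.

Last 6 bases (5'→3') — forward …TGTGGC, reverse …ATACGC.
Reverse complement of the reverse primer's last 6 bases: GCGTAT; its first k bases are the reverse complement of the reverse primer's last k bases, so a perfect k-base overlap needs the forward primer's last k bases to equal them.
Comparing (forward last k vs required): k=1: C vs G ✗; k=2: GC vs GC ✓; k=3: GGC vs GCG ✗; k=4: TGGC vs GCGT ✗; k=5: GTGGC vs GCGTA ✗; k=6: TGTGGC vs GCGTAT ✗.
Only k = 2 is perfect, so the longest perfect 3' overlap is 2.

Longest perfect overlap: 2 complementary base pairs; below the dimer-risk threshold (threshold 3).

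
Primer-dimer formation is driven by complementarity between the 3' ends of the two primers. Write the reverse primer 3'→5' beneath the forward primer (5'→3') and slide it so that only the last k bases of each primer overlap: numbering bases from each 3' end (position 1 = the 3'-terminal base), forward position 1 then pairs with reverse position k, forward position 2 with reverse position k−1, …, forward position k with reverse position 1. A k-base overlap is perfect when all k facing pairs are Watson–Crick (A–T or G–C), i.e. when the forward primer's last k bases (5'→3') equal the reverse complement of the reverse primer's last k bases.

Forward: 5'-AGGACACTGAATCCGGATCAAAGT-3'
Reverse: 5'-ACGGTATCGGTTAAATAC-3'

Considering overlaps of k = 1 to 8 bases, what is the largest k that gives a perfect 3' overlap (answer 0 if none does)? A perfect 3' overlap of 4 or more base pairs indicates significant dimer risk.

Longest perfect overlap: 2 complementary base pairs; below the dimer-risk threshold (threshold 4).

Last 8 bases (5'→3') — forward …ATCAAAGT, reverse …TTAAATAC.
Reverse complement of the reverse primer's last 8 bases: GTATTTAA; its first k bases are the reverse complement of the reverse primer's last k bases, so a perfect k-base overlap needs the forward primer's last k bases to equal them.
Comparing (forward last k vs required): k=1: T vs G ✗; k=2: GT vs GT ✓; k=3: AGT vs GTA ✗; k=4: AAGT vs GTAT ✗; k=5: AAAGT vs GTATT ✗; k=6: CAAAGT vs GTATTT ✗; k=7: TCAAAGT vs GTATTTA ✗; k=8: ATCAAAGT vs GTATTTAA ✗.
Only k = 2 is perfect, so the longest perfect 3' overlap is 2.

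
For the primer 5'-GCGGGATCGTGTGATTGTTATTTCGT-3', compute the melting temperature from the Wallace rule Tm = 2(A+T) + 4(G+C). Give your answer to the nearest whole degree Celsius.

Base counts: A=3, T=11, G=9, C=3 (length 26).
Tm = 2·(3+11) + 4·(9+3) = 2·14 + 4·12 = 28 + 48 = 76°C.

76°C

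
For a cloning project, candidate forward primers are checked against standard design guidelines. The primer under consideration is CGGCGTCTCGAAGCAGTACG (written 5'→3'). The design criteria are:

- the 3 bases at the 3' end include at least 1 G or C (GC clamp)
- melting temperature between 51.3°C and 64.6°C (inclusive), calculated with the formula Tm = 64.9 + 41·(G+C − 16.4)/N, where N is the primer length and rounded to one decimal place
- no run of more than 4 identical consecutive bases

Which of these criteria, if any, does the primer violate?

Base counts: A=4, T=3, G=7, C=6 (length 20).
GC clamp: 3' end ACG has 2 G/C ✓
Tm: Tm = 64.9 + 41·(13 − 16.4)/20 = 57.9°C ✓
homopolymer run: longest run = 2 ✓

Meets all criteria.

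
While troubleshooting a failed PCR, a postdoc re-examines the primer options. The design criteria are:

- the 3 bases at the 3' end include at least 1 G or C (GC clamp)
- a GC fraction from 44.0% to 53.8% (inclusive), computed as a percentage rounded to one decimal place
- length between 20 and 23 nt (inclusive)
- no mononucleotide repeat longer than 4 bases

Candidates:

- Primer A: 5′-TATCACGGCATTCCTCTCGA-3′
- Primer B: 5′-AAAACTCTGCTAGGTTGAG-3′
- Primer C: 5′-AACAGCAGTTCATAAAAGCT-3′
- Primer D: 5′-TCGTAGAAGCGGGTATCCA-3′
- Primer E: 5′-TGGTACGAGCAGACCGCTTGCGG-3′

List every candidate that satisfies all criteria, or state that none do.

Primer A only.

Primer A (20 nt, A=4 T=6 G=3 C=7): 3' end CGA has 2 G/C ✓; GC 10/20 = 50.0% ✓; length 20 ✓; longest run = 2 ✓ — passes.
Primer B (19 nt, A=6 T=5 G=5 C=3): 3' end GAG has 2 G/C ✓; GC 8/19 = 42.1%, outside 44.0–53.8% ✗; length 19, outside 20–23 ✗; longest run = 4 ✓ — fails.
Primer C (20 nt, A=9 T=4 G=3 C=4): 3' end GCT has 2 G/C ✓; GC 7/20 = 35.0%, outside 44.0–53.8% ✗; length 20 ✓; longest run = 4 ✓ — fails.
Primer D (19 nt, A=5 T=4 G=6 C=4): 3' end CCA has 2 G/C ✓; GC 10/19 = 52.6% ✓; length 19, outside 20–23 ✗; longest run = 3 ✓ — fails.
Primer E (23 nt, A=4 T=4 G=9 C=6): 3' end CGG has 3 G/C ✓; GC 15/23 = 65.2%, outside 44.0–53.8% ✗; length 23 ✓; longest run = 2 ✓ — fails.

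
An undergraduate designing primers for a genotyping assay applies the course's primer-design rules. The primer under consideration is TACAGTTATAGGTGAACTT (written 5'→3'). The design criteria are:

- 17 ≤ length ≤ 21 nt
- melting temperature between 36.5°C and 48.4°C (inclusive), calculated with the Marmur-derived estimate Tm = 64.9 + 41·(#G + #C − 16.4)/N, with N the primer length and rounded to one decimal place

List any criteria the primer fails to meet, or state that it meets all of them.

Base counts: A=6, T=7, G=4, C=2 (length 19).
length: length 19 ✓
Tm: Tm = 64.9 + 41·(6 − 16.4)/19 = 42.5°C ✓

Meets all criteria.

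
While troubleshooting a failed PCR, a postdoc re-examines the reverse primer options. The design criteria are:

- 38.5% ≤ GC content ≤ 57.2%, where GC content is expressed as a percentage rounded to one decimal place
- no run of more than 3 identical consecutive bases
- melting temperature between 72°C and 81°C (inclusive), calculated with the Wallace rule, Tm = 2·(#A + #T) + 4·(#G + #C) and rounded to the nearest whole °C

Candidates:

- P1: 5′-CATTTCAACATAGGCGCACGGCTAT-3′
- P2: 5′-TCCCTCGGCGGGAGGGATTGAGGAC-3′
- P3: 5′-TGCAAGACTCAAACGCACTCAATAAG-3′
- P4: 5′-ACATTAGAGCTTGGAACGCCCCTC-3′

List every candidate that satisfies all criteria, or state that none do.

P1 and P3.

P1 (25 nt, A=7 T=6 G=5 C=7): GC 12/25 = 48.0% ✓; longest run = 3 ✓; Tm = 2·13 + 4·12 = 74°C ✓ — passes.
P2 (25 nt, A=4 T=4 G=11 C=6): GC 17/25 = 68.0%, outside 38.5–57.2% ✗; longest run = 3 ✓; Tm = 2·8 + 4·17 = 84°C, outside 72–81°C ✗ — fails.
P3 (26 nt, A=11 T=4 G=4 C=7): GC 11/26 = 42.3% ✓; longest run = 3 ✓; Tm = 2·15 + 4·11 = 74°C ✓ — passes.
P4 (24 nt, A=6 T=5 G=5 C=8): GC 13/24 = 54.2% ✓; longest run = 4, exceeds 3 ✗; Tm = 2·11 + 4·13 = 74°C ✓ — fails.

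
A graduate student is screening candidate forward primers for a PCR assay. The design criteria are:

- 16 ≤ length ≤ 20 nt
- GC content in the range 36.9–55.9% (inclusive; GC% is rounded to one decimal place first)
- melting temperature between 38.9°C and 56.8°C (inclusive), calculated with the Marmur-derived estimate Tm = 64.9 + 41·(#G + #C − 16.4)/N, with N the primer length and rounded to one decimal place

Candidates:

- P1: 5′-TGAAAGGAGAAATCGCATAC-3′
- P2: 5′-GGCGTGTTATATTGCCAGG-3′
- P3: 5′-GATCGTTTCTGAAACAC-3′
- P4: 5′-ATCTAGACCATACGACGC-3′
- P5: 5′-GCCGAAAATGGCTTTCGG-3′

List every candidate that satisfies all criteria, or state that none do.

P1, P2, P3, P4 and P5.

P1 (20 nt, A=9 T=3 G=5 C=3): length 20 ✓; GC 8/20 = 40.0% ✓; Tm = 64.9 + 41·(8 − 16.4)/20 = 47.7°C ✓ — passes.
P2 (19 nt, A=3 T=6 G=7 C=3): length 19 ✓; GC 10/19 = 52.6% ✓; Tm = 64.9 + 41·(10 − 16.4)/19 = 51.1°C ✓ — passes.
P3 (17 nt, A=5 T=5 G=3 C=4): length 17 ✓; GC 7/17 = 41.2% ✓; Tm = 64.9 + 41·(7 − 16.4)/17 = 42.2°C ✓ — passes.
P4 (18 nt, A=6 T=3 G=3 C=6): length 18 ✓; GC 9/18 = 50.0% ✓; Tm = 64.9 + 41·(9 − 16.4)/18 = 48.0°C ✓ — passes.
P5 (18 nt, A=4 T=4 G=6 C=4): length 18 ✓; GC 10/18 = 55.6% ✓; Tm = 64.9 + 41·(10 − 16.4)/18 = 50.3°C ✓ — passes.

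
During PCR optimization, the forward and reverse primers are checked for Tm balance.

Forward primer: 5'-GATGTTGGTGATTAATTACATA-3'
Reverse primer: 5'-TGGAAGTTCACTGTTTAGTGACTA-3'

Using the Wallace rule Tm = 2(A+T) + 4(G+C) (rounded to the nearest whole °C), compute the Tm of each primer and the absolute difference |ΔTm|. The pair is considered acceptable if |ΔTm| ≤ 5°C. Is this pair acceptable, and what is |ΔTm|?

Forward: A=7 T=9 G=5 C=1 → Tm = 2·16 + 4·6 = 56°C.
Reverse: A=6 T=9 G=6 C=3 → Tm = 2·15 + 4·9 = 66°C.
|ΔTm| = |56 − 66| = 10°C, > 5°C.

|ΔTm| = 10°C; the pair is not acceptable.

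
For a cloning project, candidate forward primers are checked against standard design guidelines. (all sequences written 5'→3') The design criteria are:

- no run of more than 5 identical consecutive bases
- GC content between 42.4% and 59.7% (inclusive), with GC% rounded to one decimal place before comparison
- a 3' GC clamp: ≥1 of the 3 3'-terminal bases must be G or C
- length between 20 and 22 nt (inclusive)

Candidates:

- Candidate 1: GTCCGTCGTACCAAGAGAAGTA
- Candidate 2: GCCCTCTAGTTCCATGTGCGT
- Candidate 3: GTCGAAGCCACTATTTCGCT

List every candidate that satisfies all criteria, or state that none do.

Candidate 1, Candidate 2 and Candidate 3.

Candidate 1 (22 nt, A=7 T=4 G=6 C=5): longest run = 2 ✓; GC 11/22 = 50.0% ✓; 3' end GTA has 1 G/C ✓; length 22 ✓ — passes.
Candidate 2 (21 nt, A=2 T=7 G=5 C=7): longest run = 3 ✓; GC 12/21 = 57.1% ✓; 3' end CGT has 2 G/C ✓; length 21 ✓ — passes.
Candidate 3 (20 nt, A=4 T=6 G=4 C=6): longest run = 3 ✓; GC 10/20 = 50.0% ✓; 3' end GCT has 2 G/C ✓; length 20 ✓ — passes.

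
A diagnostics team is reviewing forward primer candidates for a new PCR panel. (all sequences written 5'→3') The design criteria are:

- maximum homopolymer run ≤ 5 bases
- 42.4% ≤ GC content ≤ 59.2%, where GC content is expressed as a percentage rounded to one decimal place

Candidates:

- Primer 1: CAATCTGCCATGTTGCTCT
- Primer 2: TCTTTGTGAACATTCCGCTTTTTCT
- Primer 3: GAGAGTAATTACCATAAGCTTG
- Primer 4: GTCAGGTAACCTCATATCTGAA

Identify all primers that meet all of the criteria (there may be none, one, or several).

Primer 1 (19 nt, A=3 T=7 G=3 C=6): longest run = 2 ✓; GC 9/19 = 47.4% ✓ — passes.
Primer 2 (25 nt, A=3 T=13 G=3 C=6): longest run = 5 ✓; GC 9/25 = 36.0%, outside 42.4–59.2% ✗ — fails.
Primer 3 (22 nt, A=8 T=6 G=5 C=3): longest run = 2 ✓; GC 8/22 = 36.4%, outside 42.4–59.2% ✗ — fails.
Primer 4 (22 nt, A=7 T=6 G=4 C=5): longest run = 2 ✓; GC 9/22 = 40.9%, outside 42.4–59.2% ✗ — fails.

Primer 1 only.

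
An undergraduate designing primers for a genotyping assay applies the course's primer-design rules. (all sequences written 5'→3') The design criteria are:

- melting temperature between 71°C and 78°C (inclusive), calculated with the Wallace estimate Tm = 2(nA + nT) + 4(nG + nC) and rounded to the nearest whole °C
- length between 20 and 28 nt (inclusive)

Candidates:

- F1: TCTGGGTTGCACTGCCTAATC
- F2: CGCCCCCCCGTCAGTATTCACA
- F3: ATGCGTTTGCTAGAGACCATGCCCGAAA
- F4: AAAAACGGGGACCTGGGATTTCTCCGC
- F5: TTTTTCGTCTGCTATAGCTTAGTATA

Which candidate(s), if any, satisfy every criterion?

F1 (21 nt, A=3 T=7 G=5 C=6): Tm = 2·10 + 4·11 = 64°C, outside 71–78°C ✗; length 21 ✓ — fails.
F2 (22 nt, A=4 T=4 G=3 C=11): Tm = 2·8 + 4·14 = 72°C ✓; length 22 ✓ — passes.
F3 (28 nt, A=8 T=6 G=7 C=7): Tm = 2·14 + 4·14 = 84°C, outside 71–78°C ✗; length 28 ✓ — fails.
F4 (27 nt, A=7 T=5 G=8 C=7): Tm = 2·12 + 4·15 = 84°C, outside 71–78°C ✗; length 27 ✓ — fails.
F5 (26 nt, A=5 T=13 G=4 C=4): Tm = 2·18 + 4·8 = 68°C, outside 71–78°C ✗; length 26 ✓ — fails.

F2 only.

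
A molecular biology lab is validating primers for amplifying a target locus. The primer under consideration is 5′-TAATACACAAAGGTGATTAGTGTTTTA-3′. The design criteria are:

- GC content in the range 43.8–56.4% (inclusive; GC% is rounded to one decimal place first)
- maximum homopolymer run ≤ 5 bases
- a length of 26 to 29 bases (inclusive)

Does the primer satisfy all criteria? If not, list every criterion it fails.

Fails: GC content.

Base counts: A=10, T=10, G=5, C=2 (length 27).
GC content: GC 7/27 = 25.9%, outside 43.8–56.4% ✗
homopolymer run: longest run = 4 ✓
length: length 27 ✓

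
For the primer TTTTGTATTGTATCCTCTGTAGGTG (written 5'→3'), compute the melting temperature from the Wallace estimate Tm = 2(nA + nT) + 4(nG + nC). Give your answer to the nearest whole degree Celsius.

68°C

Base counts: A=3, T=13, G=6, C=3 (length 25).
Tm = 2·(3+13) + 4·(6+3) = 2·16 + 4·9 = 32 + 36 = 68°C.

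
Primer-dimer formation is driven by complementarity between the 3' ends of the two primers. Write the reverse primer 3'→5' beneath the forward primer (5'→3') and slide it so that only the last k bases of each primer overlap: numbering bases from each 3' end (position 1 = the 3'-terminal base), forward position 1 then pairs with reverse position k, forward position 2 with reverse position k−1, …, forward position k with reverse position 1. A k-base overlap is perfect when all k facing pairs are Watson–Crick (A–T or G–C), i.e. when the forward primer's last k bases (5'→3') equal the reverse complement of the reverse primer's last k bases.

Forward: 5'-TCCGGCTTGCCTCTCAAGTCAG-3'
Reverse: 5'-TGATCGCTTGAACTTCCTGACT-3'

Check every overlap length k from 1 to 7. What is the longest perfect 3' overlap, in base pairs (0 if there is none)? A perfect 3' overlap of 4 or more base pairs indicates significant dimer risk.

Last 7 bases (5'→3') — forward …AAGTCAG, reverse …CCTGACT.
Reverse complement of the reverse primer's last 7 bases: AGTCAGG; its first k bases are the reverse complement of the reverse primer's last k bases, so a perfect k-base overlap needs the forward primer's last k bases to equal them.
Comparing (forward last k vs required): k=1: G vs A ✗; k=2: AG vs AG ✓; k=3: CAG vs AGT ✗; k=4: TCAG vs AGTC ✗; k=5: GTCAG vs AGTCA ✗; k=6: AGTCAG vs AGTCAG ✓; k=7: AAGTCAG vs AGTCAGG ✗.
Perfect overlaps at k = 2, 6; the largest is 6.

Longest perfect overlap: 6 complementary base pairs; significant dimer risk (threshold 4).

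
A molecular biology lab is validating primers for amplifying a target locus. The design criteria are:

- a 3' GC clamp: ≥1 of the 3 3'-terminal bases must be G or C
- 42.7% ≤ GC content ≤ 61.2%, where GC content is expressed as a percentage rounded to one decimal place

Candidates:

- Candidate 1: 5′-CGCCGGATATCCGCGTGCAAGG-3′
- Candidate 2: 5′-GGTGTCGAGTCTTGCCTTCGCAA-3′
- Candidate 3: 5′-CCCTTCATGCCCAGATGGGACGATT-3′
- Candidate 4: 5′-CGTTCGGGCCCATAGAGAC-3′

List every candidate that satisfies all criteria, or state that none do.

Candidate 1 (22 nt, A=4 T=3 G=8 C=7): 3' end AGG has 2 G/C ✓; GC 15/22 = 68.2%, outside 42.7–61.2% ✗ — fails.
Candidate 2 (23 nt, A=3 T=7 G=7 C=6): 3' end CAA has 1 G/C ✓; GC 13/23 = 56.5% ✓ — passes.
Candidate 3 (25 nt, A=5 T=6 G=6 C=8): 3' end ATT has 0 G/C, need ≥1 ✗; GC 14/25 = 56.0% ✓ — fails.
Candidate 4 (19 nt, A=4 T=3 G=6 C=6): 3' end GAC has 2 G/C ✓; GC 12/19 = 63.2%, outside 42.7–61.2% ✗ — fails.

Candidate 2 only.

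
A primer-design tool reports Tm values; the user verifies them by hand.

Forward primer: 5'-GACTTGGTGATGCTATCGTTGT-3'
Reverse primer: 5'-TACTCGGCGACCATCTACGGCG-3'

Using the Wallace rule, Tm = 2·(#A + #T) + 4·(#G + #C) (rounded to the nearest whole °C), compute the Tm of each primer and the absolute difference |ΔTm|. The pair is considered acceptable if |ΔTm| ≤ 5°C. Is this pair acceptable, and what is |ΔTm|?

Forward: A=3 T=9 G=7 C=3 → Tm = 2·12 + 4·10 = 64°C.
Reverse: A=4 T=4 G=6 C=8 → Tm = 2·8 + 4·14 = 72°C.
|ΔTm| = |64 − 72| = 8°C, > 5°C.

|ΔTm| = 8°C; the pair is not acceptable.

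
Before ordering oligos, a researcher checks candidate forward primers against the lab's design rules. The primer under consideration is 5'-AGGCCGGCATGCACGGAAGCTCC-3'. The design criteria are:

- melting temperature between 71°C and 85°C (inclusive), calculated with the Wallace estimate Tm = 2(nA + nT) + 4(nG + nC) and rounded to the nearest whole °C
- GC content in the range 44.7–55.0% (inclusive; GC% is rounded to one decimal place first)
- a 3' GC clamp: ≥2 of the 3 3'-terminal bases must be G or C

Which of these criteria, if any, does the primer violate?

Fails: GC content.

Base counts: A=5, T=2, G=8, C=8 (length 23).
Tm: Tm = 2·7 + 4·16 = 78°C ✓
GC content: GC 16/23 = 69.6%, outside 44.7–55.0% ✗
GC clamp: 3' end TCC has 2 G/C ✓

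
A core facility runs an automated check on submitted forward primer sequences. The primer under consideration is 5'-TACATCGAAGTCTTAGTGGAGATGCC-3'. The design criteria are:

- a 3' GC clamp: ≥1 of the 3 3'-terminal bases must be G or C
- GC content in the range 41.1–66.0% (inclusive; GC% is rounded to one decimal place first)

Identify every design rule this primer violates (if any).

Meets all criteria.

Base counts: A=7, T=7, G=7, C=5 (length 26).
GC clamp: 3' end GCC has 3 G/C ✓
GC content: GC 12/26 = 46.2% ✓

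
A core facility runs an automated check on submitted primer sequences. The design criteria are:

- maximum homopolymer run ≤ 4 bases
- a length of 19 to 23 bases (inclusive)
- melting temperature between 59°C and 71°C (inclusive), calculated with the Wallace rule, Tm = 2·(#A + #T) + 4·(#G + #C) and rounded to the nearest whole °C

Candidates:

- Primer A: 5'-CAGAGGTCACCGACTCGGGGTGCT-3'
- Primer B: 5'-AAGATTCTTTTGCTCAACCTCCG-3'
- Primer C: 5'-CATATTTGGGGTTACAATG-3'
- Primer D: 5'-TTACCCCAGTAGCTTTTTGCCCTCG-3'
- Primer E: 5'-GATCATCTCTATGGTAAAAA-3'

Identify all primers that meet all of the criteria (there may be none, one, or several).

Primer B only.

Primer A (24 nt, A=4 T=4 G=9 C=7): longest run = 4 ✓; length 24, outside 19–23 ✗; Tm = 2·8 + 4·16 = 80°C, outside 59–71°C ✗ — fails.
Primer B (23 nt, A=5 T=8 G=3 C=7): longest run = 4 ✓; length 23 ✓; Tm = 2·13 + 4·10 = 66°C ✓ — passes.
Primer C (19 nt, A=5 T=7 G=5 C=2): longest run = 4 ✓; length 19 ✓; Tm = 2·12 + 4·7 = 52°C, outside 59–71°C ✗ — fails.
Primer D (25 nt, A=3 T=9 G=4 C=9): longest run = 5, exceeds 4 ✗; length 25, outside 19–23 ✗; Tm = 2·12 + 4·13 = 76°C, outside 59–71°C ✗ — fails.
Primer E (20 nt, A=8 T=6 G=3 C=3): longest run = 5, exceeds 4 ✗; length 20 ✓; Tm = 2·14 + 4·6 = 52°C, outside 59–71°C ✗ — fails.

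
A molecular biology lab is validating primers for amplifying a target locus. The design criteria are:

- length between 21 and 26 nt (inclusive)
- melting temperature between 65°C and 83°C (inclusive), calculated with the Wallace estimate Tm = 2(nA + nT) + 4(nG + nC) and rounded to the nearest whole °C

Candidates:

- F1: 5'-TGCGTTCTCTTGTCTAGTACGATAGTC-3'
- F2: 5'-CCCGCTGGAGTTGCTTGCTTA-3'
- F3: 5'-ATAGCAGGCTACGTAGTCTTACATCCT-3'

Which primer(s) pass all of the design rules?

F1 (27 nt, A=4 T=11 G=6 C=6): length 27, outside 21–26 ✗; Tm = 2·15 + 4·12 = 78°C ✓ — fails.
F2 (21 nt, A=2 T=7 G=6 C=6): length 21 ✓; Tm = 2·9 + 4·12 = 66°C ✓ — passes.
F3 (27 nt, A=7 T=8 G=5 C=7): length 27, outside 21–26 ✗; Tm = 2·15 + 4·12 = 78°C ✓ — fails.

F2 only.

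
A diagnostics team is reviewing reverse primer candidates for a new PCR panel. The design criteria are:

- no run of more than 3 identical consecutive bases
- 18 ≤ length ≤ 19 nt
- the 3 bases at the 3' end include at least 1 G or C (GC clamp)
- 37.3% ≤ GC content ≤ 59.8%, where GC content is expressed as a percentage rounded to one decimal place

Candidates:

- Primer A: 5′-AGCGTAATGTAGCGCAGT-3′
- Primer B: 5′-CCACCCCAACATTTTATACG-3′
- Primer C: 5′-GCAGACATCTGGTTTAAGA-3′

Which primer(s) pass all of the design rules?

Primer A (18 nt, A=5 T=4 G=6 C=3): longest run = 2 ✓; length 18 ✓; 3' end AGT has 1 G/C ✓; GC 9/18 = 50.0% ✓ — passes.
Primer B (20 nt, A=6 T=5 G=1 C=8): longest run = 4, exceeds 3 ✗; length 20, outside 18–19 ✗; 3' end ACG has 2 G/C ✓; GC 9/20 = 45.0% ✓ — fails.
Primer C (19 nt, A=6 T=5 G=5 C=3): longest run = 3 ✓; length 19 ✓; 3' end AGA has 1 G/C ✓; GC 8/19 = 42.1% ✓ — passes.

Primer A and Primer C.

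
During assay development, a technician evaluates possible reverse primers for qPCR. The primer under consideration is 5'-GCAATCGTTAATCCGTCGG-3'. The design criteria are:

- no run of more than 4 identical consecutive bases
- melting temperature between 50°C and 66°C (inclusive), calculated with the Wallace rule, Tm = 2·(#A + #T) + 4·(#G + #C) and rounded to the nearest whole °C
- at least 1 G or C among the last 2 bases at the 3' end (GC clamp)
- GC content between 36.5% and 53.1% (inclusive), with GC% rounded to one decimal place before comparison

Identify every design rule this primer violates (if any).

Meets all criteria.

Base counts: A=4, T=5, G=5, C=5 (length 19).
homopolymer run: longest run = 2 ✓
Tm: Tm = 2·9 + 4·10 = 58°C ✓
GC clamp: 3' end GG has 2 G/C ✓
GC content: GC 10/19 = 52.6% ✓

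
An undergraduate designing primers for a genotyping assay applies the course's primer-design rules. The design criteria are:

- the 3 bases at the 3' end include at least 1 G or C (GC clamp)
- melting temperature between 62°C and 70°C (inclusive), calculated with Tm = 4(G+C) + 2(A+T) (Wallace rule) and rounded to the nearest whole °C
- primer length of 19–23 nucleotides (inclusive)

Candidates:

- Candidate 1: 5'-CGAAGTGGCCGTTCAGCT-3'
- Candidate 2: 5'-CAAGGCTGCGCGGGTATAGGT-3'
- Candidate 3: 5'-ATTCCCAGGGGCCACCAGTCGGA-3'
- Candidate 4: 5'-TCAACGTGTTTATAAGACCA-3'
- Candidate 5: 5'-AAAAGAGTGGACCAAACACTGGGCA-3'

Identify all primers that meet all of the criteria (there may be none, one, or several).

Candidate 2 only.

Candidate 1 (18 nt, A=3 T=4 G=6 C=5): 3' end GCT has 2 G/C ✓; Tm = 2·7 + 4·11 = 58°C, outside 62–70°C ✗; length 18, outside 19–23 ✗ — fails.
Candidate 2 (21 nt, A=4 T=4 G=9 C=4): 3' end GGT has 2 G/C ✓; Tm = 2·8 + 4·13 = 68°C ✓; length 21 ✓ — passes.
Candidate 3 (23 nt, A=5 T=3 G=7 C=8): 3' end GGA has 2 G/C ✓; Tm = 2·8 + 4·15 = 76°C, outside 62–70°C ✗; length 23 ✓ — fails.
Candidate 4 (20 nt, A=7 T=6 G=3 C=4): 3' end CCA has 2 G/C ✓; Tm = 2·13 + 4·7 = 54°C, outside 62–70°C ✗; length 20 ✓ — fails.
Candidate 5 (25 nt, A=11 T=2 G=7 C=5): 3' end GCA has 2 G/C ✓; Tm = 2·13 + 4·12 = 74°C, outside 62–70°C ✗; length 25, outside 19–23 ✗ — fails.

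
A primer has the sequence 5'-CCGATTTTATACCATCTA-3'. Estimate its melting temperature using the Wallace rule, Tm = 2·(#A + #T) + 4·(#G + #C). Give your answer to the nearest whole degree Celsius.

Base counts: A=5, T=7, G=1, C=5 (length 18).
Tm = 2·(5+7) + 4·(1+5) = 2·12 + 4·6 = 24 + 24 = 48°C.

48°C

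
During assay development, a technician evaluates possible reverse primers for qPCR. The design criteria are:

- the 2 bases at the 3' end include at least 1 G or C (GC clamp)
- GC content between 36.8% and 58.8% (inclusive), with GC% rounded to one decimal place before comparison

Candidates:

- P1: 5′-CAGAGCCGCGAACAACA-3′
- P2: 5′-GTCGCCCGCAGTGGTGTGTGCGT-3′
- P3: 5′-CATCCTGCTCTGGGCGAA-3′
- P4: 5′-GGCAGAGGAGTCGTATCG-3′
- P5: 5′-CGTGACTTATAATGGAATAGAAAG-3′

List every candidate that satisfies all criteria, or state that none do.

P1 (17 nt, A=7 T=0 G=4 C=6): 3' end CA has 1 G/C ✓; GC 10/17 = 58.8% ✓ — passes.
P2 (23 nt, A=1 T=6 G=10 C=6): 3' end GT has 1 G/C ✓; GC 16/23 = 69.6%, outside 36.8–58.8% ✗ — fails.
P3 (18 nt, A=3 T=4 G=5 C=6): 3' end AA has 0 G/C, need ≥1 ✗; GC 11/18 = 61.1%, outside 36.8–58.8% ✗ — fails.
P4 (18 nt, A=4 T=3 G=8 C=3): 3' end CG has 2 G/C ✓; GC 11/18 = 61.1%, outside 36.8–58.8% ✗ — fails.
P5 (24 nt, A=10 T=6 G=6 C=2): 3' end AG has 1 G/C ✓; GC 8/24 = 33.3%, outside 36.8–58.8% ✗ — fails.

P1 only.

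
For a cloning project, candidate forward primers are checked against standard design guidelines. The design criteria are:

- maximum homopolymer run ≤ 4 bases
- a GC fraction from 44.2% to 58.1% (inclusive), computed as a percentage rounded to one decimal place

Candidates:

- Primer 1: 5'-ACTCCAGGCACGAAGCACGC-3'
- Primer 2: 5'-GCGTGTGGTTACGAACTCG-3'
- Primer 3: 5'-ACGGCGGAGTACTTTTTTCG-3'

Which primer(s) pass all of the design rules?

Primer 2 only.

Primer 1 (20 nt, A=6 T=1 G=5 C=8): longest run = 2 ✓; GC 13/20 = 65.0%, outside 44.2–58.1% ✗ — fails.
Primer 2 (19 nt, A=3 T=5 G=7 C=4): longest run = 2 ✓; GC 11/19 = 57.9% ✓ — passes.
Primer 3 (20 nt, A=3 T=7 G=6 C=4): longest run = 6, exceeds 4 ✗; GC 10/20 = 50.0% ✓ — fails.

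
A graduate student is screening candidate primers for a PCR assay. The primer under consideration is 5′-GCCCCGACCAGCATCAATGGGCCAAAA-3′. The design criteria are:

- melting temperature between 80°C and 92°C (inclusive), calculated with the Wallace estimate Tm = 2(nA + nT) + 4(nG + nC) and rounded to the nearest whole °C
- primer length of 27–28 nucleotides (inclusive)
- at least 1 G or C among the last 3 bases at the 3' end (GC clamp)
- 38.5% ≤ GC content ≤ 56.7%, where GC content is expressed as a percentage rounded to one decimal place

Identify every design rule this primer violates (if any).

Base counts: A=9, T=2, G=6, C=10 (length 27).
Tm: Tm = 2·11 + 4·16 = 86°C ✓
length: length 27 ✓
GC clamp: 3' end AAA has 0 G/C, need ≥1 ✗
GC content: GC 16/27 = 59.3%, outside 38.5–56.7% ✗

Fails: GC clamp, GC content.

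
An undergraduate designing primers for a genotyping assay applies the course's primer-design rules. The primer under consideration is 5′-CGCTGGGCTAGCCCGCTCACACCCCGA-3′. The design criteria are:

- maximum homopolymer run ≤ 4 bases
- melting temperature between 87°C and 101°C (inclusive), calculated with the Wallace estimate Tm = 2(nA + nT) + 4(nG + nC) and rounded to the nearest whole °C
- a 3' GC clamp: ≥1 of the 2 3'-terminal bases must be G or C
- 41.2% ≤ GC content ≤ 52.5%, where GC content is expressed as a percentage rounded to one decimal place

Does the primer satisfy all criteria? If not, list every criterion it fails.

Base counts: A=4, T=3, G=7, C=13 (length 27).
homopolymer run: longest run = 4 ✓
Tm: Tm = 2·7 + 4·20 = 94°C ✓
GC clamp: 3' end GA has 1 G/C ✓
GC content: GC 20/27 = 74.1%, outside 41.2–52.5% ✗

Fails: GC content.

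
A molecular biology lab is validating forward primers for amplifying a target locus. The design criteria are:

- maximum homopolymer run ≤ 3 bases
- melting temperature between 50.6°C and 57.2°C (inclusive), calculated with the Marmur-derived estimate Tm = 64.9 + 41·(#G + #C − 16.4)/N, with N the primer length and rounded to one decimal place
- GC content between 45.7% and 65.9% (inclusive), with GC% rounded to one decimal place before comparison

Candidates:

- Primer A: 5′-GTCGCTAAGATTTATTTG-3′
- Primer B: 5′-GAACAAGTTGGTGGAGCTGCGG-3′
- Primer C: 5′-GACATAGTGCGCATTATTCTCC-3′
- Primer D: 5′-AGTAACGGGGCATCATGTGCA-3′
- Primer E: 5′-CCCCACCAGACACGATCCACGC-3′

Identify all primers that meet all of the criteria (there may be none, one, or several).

None of the candidates satisfy all criteria.

Primer A (18 nt, A=4 T=8 G=4 C=2): longest run = 3 ✓; Tm = 64.9 + 41·(6 − 16.4)/18 = 41.2°C, outside 50.6–57.2°C ✗; GC 6/18 = 33.3%, outside 45.7–65.9% ✗ — fails.
Primer B (22 nt, A=5 T=4 G=10 C=3): longest run = 2 ✓; Tm = 64.9 + 41·(13 − 16.4)/22 = 58.6°C, outside 50.6–57.2°C ✗; GC 13/22 = 59.1% ✓ — fails.
Primer C (22 nt, A=5 T=7 G=4 C=6): longest run = 2 ✓; Tm = 64.9 + 41·(10 − 16.4)/22 = 53.0°C ✓; GC 10/22 = 45.5%, outside 45.7–65.9% ✗ — fails.
Primer D (21 nt, A=6 T=4 G=7 C=4): longest run = 4, exceeds 3 ✗; Tm = 64.9 + 41·(11 − 16.4)/21 = 54.4°C ✓; GC 11/21 = 52.4% ✓ — fails.
Primer E (22 nt, A=6 T=1 G=3 C=12): longest run = 4, exceeds 3 ✗; Tm = 64.9 + 41·(15 − 16.4)/22 = 62.3°C, outside 50.6–57.2°C ✗; GC 15/22 = 68.2%, outside 45.7–65.9% ✗ — fails.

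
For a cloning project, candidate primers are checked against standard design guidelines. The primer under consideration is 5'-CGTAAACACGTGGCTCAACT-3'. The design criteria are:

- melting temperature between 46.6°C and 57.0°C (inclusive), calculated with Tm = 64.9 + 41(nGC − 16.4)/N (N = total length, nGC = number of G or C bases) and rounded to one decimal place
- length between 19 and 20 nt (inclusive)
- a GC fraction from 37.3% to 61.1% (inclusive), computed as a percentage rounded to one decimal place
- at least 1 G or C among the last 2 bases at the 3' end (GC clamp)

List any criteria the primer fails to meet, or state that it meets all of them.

Meets all criteria.

Base counts: A=6, T=4, G=4, C=6 (length 20).
Tm: Tm = 64.9 + 41·(10 − 16.4)/20 = 51.8°C ✓
length: length 20 ✓
GC content: GC 10/20 = 50.0% ✓
GC clamp: 3' end CT has 1 G/C ✓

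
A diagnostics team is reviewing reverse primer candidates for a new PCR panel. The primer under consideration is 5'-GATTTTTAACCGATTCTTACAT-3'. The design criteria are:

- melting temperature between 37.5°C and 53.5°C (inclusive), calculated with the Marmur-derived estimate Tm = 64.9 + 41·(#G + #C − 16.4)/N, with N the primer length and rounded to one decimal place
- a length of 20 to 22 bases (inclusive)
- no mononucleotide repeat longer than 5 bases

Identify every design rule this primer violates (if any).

Base counts: A=6, T=10, G=2, C=4 (length 22).
Tm: Tm = 64.9 + 41·(6 − 16.4)/22 = 45.5°C ✓
length: length 22 ✓
homopolymer run: longest run = 5 ✓

Meets all criteria.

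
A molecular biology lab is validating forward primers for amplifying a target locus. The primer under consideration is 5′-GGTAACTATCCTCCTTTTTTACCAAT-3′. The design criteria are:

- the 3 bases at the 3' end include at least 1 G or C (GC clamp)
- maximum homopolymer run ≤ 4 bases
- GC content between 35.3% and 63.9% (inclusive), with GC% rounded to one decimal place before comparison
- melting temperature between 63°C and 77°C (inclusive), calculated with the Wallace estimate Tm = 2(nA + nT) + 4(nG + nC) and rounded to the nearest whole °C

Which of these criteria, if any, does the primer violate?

Fails: GC clamp, homopolymer run, GC content.

Base counts: A=6, T=11, G=2, C=7 (length 26).
GC clamp: 3' end AAT has 0 G/C, need ≥1 ✗
homopolymer run: longest run = 6, exceeds 4 ✗
GC content: GC 9/26 = 34.6%, outside 35.3–63.9% ✗
Tm: Tm = 2·17 + 4·9 = 70°C ✓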